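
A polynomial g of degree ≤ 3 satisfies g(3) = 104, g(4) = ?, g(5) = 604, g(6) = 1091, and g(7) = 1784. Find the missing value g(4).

On equispaced nodes a degree-3 polynomial has vanishing fourth forward difference, so
  g(3) - 4·g(4) + 6·g(5) - 4·g(6) + g(7) = 0.
Substituting the known values and solving for g(4):
  -4·g(4) = -1148
  g(4) = 287.

287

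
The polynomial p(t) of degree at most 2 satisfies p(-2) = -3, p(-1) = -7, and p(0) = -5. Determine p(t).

p(t) = 3t^2 + 5t - 5

Write p(t) = at^2 + bt + c. Substituting each data point gives a linear system:
  4a - 2b + c = -3
  a - b + c = -7
  c = -5
Solving the system yields a = 3, b = 5, c = -5.
So p(t) = 3t^2 + 5t - 5.
Check: p(-2) = -3. ✓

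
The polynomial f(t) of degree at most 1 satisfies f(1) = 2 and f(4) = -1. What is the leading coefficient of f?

-1

Write f(t) = at + b. Substituting each data point gives a linear system:
  a + b = 2
  4a + b = -1
Solving the system yields a = -1, b = 3.
So f(t) = -t + 3.
The leading coefficient is -1.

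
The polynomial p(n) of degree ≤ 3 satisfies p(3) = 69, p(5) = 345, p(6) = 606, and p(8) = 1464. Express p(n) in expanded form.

p(n) = 3n^3 - n^2 - n

Using the Lagrange interpolation formula with nodes 3, 5, 6, 8:
  L_0(n) = (n - 5)(n - 6)(n - 8) / -30
  L_1(n) = (n - 3)(n - 6)(n - 8) / 6
  L_2(n) = (n - 3)(n - 5)(n - 8) / -6
  L_3(n) = (n - 3)(n - 5)(n - 6) / 30
Then p(n) = 69·L_0(n) + 345·L_1(n) + 606·L_2(n) + 1464·L_3(n).
Expanding and collecting terms gives p(n) = 3n³ - n² - n.
Check: p(3) = 69. ✓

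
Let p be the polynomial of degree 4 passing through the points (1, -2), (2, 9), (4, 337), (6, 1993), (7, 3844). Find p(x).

p(x) = 2x^4 - 3x^3 + 2x^2 - 4x + 1

Write p(x) = ax^4 + bx^3 + cx^2 + dx + e. Substituting each data point gives a linear system:
  a + b + c + d + e = -2
  16a + 8b + 4c + 2d + e = 9
  256a + 64b + 16c + 4d + e = 337
  1296a + 216b + 36c + 6d + e = 1993
  2401a + 343b + 49c + 7d + e = 3844
Solving the system yields a = 2, b = -3, c = 2, d = -4, e = 1.
So p(x) = 2x^4 - 3x^3 + 2x^2 - 4x + 1.
Check: p(6) = 1993. ✓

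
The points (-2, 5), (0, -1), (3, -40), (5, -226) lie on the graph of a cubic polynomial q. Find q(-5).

Write q(t) = at^3 + bt^2 + ct + d. Substituting each data point gives a linear system:
  -8a + 4b - 2c + d = 5
  d = -1
  27a + 9b + 3c + d = -40
  125a + 25b + 5c + d = -226
Solving the system yields a = -2, b = 0, c = 5, d = -1.
So q(t) = -2t^3 + 5t - 1.
Then q(-5) = 224.

224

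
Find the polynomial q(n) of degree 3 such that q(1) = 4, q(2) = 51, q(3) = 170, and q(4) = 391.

Using the Lagrange interpolation formula with nodes 1, 2, 3, 4:
  L_0(n) = (n - 2)(n - 3)(n - 4) / -6
  L_1(n) = (n - 1)(n - 3)(n - 4) / 2
  L_2(n) = (n - 1)(n - 2)(n - 4) / -2
  L_3(n) = (n - 1)(n - 2)(n - 3) / 6
Then q(n) = 4·L_0(n) + 51·L_1(n) + 170·L_2(n) + 391·L_3(n).
Expanding and collecting terms gives q(n) = 5n^3 + 6n^2 - 6n - 1.
Check: q(3) = 170. ✓

q(n) = 5n^3 + 6n^2 - 6n - 1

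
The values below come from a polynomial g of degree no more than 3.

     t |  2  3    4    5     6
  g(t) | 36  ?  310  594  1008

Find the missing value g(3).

132

The 4 known points determine the degree-3 polynomial uniquely.
Write g(t) = at^3 + bt^2 + ct + d. Substituting each data point gives a linear system:
  8a + 4b + 2c + d = 36
  64a + 16b + 4c + d = 310
  125a + 25b + 5c + d = 594
  216a + 36b + 6c + d = 1008
Solving the system yields a = 4, b = 5, c = -5, d = -6.
So g(t) = 4t^3 + 5t^2 - 5t - 6.
Then g(3) = 132.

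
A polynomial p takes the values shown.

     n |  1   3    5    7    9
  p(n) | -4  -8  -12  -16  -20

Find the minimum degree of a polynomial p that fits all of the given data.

1

Forward differences of the values at n = 1, 3, 5, 7, 9:
  p  : -4  -8  -12  -16  -20
  Δ  : -4  -4  -4  -4
  Δ^2: 0  0  0
  Δ^3: 0  0
  Δ^4: 0
The first differences are constant (-4) and nonzero, while all higher differences vanish, so the minimal degree is 1.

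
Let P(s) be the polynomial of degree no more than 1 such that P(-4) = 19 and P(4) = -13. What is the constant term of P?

3

Write P(s) = as + b. Substituting each data point gives a linear system:
  -4a + b = 19
  4a + b = -13
Solving the system yields a = -4, b = 3.
So P(s) = -4s + 3.
The constant term is 3.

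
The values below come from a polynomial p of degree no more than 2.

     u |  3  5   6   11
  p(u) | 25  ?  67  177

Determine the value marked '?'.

51

The 3 known points determine the degree-2 polynomial uniquely.
Write p(u) = au^2 + bu + c. Substituting each data point gives a linear system:
  9a + 3b + c = 25
  36a + 6b + c = 67
  121a + 11b + c = 177
Solving the system yields a = 1, b = 5, c = 1.
So p(u) = u² + 5u + 1.
Then p(5) = 51.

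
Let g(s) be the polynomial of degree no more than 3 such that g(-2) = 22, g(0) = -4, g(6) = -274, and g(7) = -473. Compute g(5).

Write g(s) = as^3 + bs^2 + cs + d. Substituting each data point gives a linear system:
  -8a + 4b - 2c + d = 22
  d = -4
  216a + 36b + 6c + d = -274
  343a + 49b + 7c + d = -473
Solving the system yields a = -2, b = 4, c = 3, d = -4.
So g(s) = -2s³ + 4s² + 3s - 4.
Then g(5) = -139.

-139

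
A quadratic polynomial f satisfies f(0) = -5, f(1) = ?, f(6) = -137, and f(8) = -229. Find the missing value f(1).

-12

The 3 known points determine the degree-2 polynomial uniquely.
Write f(u) = au^2 + bu + c. Substituting each data point gives a linear system:
  c = -5
  36a + 6b + c = -137
  64a + 8b + c = -229
Solving the system yields a = -3, b = -4, c = -5.
So f(u) = -3u² - 4u - 5.
Then f(1) = -12.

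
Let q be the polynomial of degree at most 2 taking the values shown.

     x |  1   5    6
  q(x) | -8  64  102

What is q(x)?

Using the Lagrange interpolation formula with nodes 1, 5, 6:
  L_0(x) = (x - 5)(x - 6) / 20
  L_1(x) = (x - 1)(x - 6) / -4
  L_2(x) = (x - 1)(x - 5) / 5
Then q(x) = -8·L_0(x) + 64·L_1(x) + 102·L_2(x).
Expanding and collecting terms gives q(x) = 4x² - 6x - 6.
Check: q(1) = -8. ✓

q(x) = 4x^2 - 6x - 6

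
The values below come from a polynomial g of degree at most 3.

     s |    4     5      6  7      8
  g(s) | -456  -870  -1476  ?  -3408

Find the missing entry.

-2310

The 4 known points determine the degree-3 polynomial uniquely.
Write g(s) = as^3 + bs^2 + cs + d. Substituting each data point gives a linear system:
  64a + 16b + 4c + d = -456
  125a + 25b + 5c + d = -870
  216a + 36b + 6c + d = -1476
  512a + 64b + 8c + d = -3408
Solving the system yields a = -6, b = -6, c = 6, d = 0.
So g(s) = -6s³ - 6s² + 6s.
Then g(7) = -2310.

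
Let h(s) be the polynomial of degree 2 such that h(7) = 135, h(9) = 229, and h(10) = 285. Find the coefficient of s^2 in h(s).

3

Write h(s) = as^2 + bs + c. Substituting each data point gives a linear system:
  49a + 7b + c = 135
  81a + 9b + c = 229
  100a + 10b + c = 285
Solving the system yields a = 3, b = -1, c = -5.
So h(s) = 3s² - s - 5.
The leading coefficient is 3.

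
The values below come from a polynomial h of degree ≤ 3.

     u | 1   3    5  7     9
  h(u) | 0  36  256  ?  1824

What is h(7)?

The 4 known points determine the degree-3 polynomial uniquely.
Write h(u) = au^3 + bu^2 + cu + d. Substituting each data point gives a linear system:
  a + b + c + d = 0
  27a + 9b + 3c + d = 36
  125a + 25b + 5c + d = 256
  729a + 81b + 9c + d = 1824
Solving the system yields a = 3, b = -4, c = -5, d = 6.
So h(u) = 3u^3 - 4u^2 - 5u + 6.
Then h(7) = 804.

804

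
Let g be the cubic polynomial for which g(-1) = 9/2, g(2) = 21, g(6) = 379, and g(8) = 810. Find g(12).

2416

Write g(x) = ax^3 + bx^2 + cx + d. Substituting each data point gives a linear system:
  -a + b - c + d = 9/2
  8a + 4b + 2c + d = 21
  216a + 36b + 6c + d = 379
  512a + 64b + 8c + d = 810
Solving the system yields a = 1, b = 5, c = -5/2, d = -2.
So g(x) = x^3 + 5x^2 - (5/2)x - 2.
Then g(12) = 2416.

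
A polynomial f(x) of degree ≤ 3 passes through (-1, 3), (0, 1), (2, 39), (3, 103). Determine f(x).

f(x) = 2x^3 + 5x^2 + x + 1

Write f(x) = ax^3 + bx^2 + cx + d. Substituting each data point gives a linear system:
  -a + b - c + d = 3
  d = 1
  8a + 4b + 2c + d = 39
  27a + 9b + 3c + d = 103
Solving the system yields a = 2, b = 5, c = 1, d = 1.
So f(x) = 2x³ + 5x² + x + 1.
Check: f(0) = 1. ✓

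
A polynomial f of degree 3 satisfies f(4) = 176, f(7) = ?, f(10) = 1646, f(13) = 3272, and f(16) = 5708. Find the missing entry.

668

The 4 known points determine the degree-3 polynomial uniquely.
Write f(n) = an^3 + bn^2 + cn + d. Substituting each data point gives a linear system:
  64a + 16b + 4c + d = 176
  1000a + 100b + 10c + d = 1646
  2197a + 169b + 13c + d = 3272
  4096a + 256b + 16c + d = 5708
Solving the system yields a = 1, b = 6, c = 5, d = -4.
So f(n) = n^3 + 6n^2 + 5n - 4.
Then f(7) = 668.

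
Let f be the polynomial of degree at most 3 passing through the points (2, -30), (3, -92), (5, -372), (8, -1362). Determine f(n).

f(n) = -2n^3 - 6n^2 + 6n - 2

Write f(n) = an^3 + bn^2 + cn + d. Substituting each data point gives a linear system:
  8a + 4b + 2c + d = -30
  27a + 9b + 3c + d = -92
  125a + 25b + 5c + d = -372
  512a + 64b + 8c + d = -1362
Solving the system yields a = -2, b = -6, c = 6, d = -2.
So f(n) = -2n³ - 6n² + 6n - 2.
Check: f(8) = -1362. ✓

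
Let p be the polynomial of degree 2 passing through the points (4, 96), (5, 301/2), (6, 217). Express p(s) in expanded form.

Using the Lagrange interpolation formula with nodes 4, 5, 6:
  L_0(s) = (s - 5)(s - 6) / 2
  L_1(s) = (s - 4)(s - 6) / -1
  L_2(s) = (s - 4)(s - 5) / 2
Then p(s) = 96·L_0(s) + 301/2·L_1(s) + 217·L_2(s).
Expanding and collecting terms gives p(s) = 6s^2 + (1/2)s - 2.
Check: p(4) = 96. ✓

p(s) = 6s^2 + (1/2)s - 2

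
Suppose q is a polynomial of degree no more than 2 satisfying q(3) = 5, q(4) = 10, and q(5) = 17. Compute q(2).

2

Forward differences of the values at n = 3, 4, 5:
  q  : 5  10  17
  Δ  : 5  7
  Δ^2: 2
The second differences are constant, confirming degree 2.
Interpolating (Newton forward form) and evaluating at n = 2 gives q(2) = 2.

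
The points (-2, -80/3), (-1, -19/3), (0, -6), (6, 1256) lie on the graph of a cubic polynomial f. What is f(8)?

Write f(u) = au^3 + bu^2 + cu + d. Substituting each data point gives a linear system:
  -8a + 4b - 2c + d = -80/3
  -a + b - c + d = -19/3
  d = -6
  216a + 36b + 6c + d = 1256
Solving the system yields a = 5, b = 5, c = 1/3, d = -6.
So f(u) = 5u³ + 5u² + (1/3)u - 6.
Then f(8) = 8630/3.

8630/3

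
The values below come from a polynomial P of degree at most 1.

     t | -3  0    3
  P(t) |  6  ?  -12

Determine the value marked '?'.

-3

On equispaced nodes a degree-1 polynomial has vanishing second forward difference, so
  P(-3) - 2·P(0) + P(3) = 0.
Substituting the known values and solving for P(0):
  -2·P(0) = 6
  P(0) = -3.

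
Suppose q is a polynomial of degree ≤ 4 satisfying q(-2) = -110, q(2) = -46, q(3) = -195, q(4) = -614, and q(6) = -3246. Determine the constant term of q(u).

-6

Write q(u) = au^4 + bu^3 + cu^2 + du + e. Substituting each data point gives a linear system:
  16a - 8b + 4c - 2d + e = -110
  16a + 8b + 4c + 2d + e = -46
  81a + 27b + 9c + 3d + e = -195
  256a + 64b + 16c + 4d + e = -614
  1296a + 216b + 36c + 6d + e = -3246
Solving the system yields a = -3, b = 4, c = -6, d = 0, e = -6.
So q(u) = -3u^4 + 4u^3 - 6u^2 - 6.
The constant term is -6.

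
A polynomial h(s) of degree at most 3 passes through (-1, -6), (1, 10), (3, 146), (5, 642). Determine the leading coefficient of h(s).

5

Write h(s) = as^3 + bs^2 + cs + d. Substituting each data point gives a linear system:
  -a + b - c + d = -6
  a + b + c + d = 10
  27a + 9b + 3c + d = 146
  125a + 25b + 5c + d = 642
Solving the system yields a = 5, b = 0, c = 3, d = 2.
So h(s) = 5s^3 + 3s + 2.
The leading coefficient is 5.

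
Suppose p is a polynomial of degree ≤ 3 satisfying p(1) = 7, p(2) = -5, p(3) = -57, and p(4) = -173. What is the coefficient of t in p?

Write p(t) = at^3 + bt^2 + ct + d. Substituting each data point gives a linear system:
  a + b + c + d = 7
  8a + 4b + 2c + d = -5
  27a + 9b + 3c + d = -57
  64a + 16b + 4c + d = -173
Solving the system yields a = -4, b = 4, c = 4, d = 3.
So p(t) = -4t³ + 4t² + 4t + 3.
The coefficient of t is 4.

4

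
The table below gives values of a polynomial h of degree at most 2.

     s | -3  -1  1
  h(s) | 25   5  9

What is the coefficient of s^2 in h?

Write h(s) = as^2 + bs + c. Substituting each data point gives a linear system:
  9a - 3b + c = 25
  a - b + c = 5
  a + b + c = 9
Solving the system yields a = 3, b = 2, c = 4.
So h(s) = 3s² + 2s + 4.
The leading coefficient is 3.

3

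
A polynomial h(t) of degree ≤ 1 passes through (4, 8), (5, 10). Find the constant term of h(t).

0

Write h(t) = at + b. Substituting each data point gives a linear system:
  4a + b = 8
  5a + b = 10
Solving the system yields a = 2, b = 0.
So h(t) = 2t.
The constant term is 0.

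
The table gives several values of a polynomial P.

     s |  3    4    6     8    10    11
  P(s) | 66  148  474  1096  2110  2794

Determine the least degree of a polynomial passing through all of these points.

3

Divided differences on the nodes 3, 4, 6, 8, 10, 11:
  order 0: 66  148  474  1096  2110  2794
  order 1: 82  163  311  507  684
  order 2: 27  37  49  59
  order 3: 2  2  2
  order 4: 0  0
  order 5: 0
The order-3 divided differences are all 2 (nonzero) and every higher order vanishes, so the data lies on a polynomial of degree exactly 3.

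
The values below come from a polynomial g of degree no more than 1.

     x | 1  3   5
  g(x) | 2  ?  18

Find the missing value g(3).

The 2 known points determine the degree-1 polynomial uniquely.
Write g(x) = ax + b. Substituting each data point gives a linear system:
  a + b = 2
  5a + b = 18
Solving the system yields a = 4, b = -2.
So g(x) = 4x - 2.
Then g(3) = 10.

10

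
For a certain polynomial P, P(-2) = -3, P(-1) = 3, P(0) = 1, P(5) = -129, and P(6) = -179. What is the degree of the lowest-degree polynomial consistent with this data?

2

Divided differences on the nodes -2, -1, 0, 5, 6:
  order 0: -3  3  1  -129  -179
  order 1: 6  -2  -26  -50
  order 2: -4  -4  -4
  order 3: 0  0
  order 4: 0
The order-2 divided differences are all -4 (nonzero) and every higher order vanishes, so the data lies on a polynomial of degree exactly 2.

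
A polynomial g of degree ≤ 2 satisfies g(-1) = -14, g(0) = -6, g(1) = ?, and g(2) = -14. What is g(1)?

-6

The 3 known points determine the degree-2 polynomial uniquely.
Write g(x) = ax^2 + bx + c. Substituting each data point gives a linear system:
  a - b + c = -14
  c = -6
  4a + 2b + c = -14
Solving the system yields a = -4, b = 4, c = -6.
So g(x) = -4x^2 + 4x - 6.
Then g(1) = -6.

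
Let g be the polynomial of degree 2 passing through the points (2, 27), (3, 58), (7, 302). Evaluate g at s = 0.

Write g(s) = as^2 + bs + c. Substituting each data point gives a linear system:
  4a + 2b + c = 27
  9a + 3b + c = 58
  49a + 7b + c = 302
Solving the system yields a = 6, b = 1, c = 1.
So g(s) = 6s² + s + 1.
Then g(0) = 1.

1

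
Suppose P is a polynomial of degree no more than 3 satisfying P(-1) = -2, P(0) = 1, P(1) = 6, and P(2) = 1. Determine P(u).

P(u) = -2u^3 + u^2 + 6u + 1

Write P(u) = au^3 + bu^2 + cu + d. Substituting each data point gives a linear system:
  -a + b - c + d = -2
  d = 1
  a + b + c + d = 6
  8a + 4b + 2c + d = 1
Solving the system yields a = -2, b = 1, c = 6, d = 1.
So P(u) = -2u³ + u² + 6u + 1.
Check: P(-1) = -2. ✓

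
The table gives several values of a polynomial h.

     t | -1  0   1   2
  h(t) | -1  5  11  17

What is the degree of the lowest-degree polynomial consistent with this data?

1

Forward differences of the values at t = -1, 0, 1, 2:
  h  : -1  5  11  17
  Δ  : 6  6  6
  Δ^2: 0  0
  Δ^3: 0
The first differences are constant (6) and nonzero, while all higher differences vanish, so the minimal degree is 1.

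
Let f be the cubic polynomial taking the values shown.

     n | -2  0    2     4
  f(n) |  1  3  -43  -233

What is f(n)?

f(n) = -2n^3 - 6n^2 - 3n + 3

Using the Lagrange interpolation formula with nodes -2, 0, 2, 4:
  L_0(n) = n(n - 2)(n - 4) / -48
  L_1(n) = (n + 2)(n - 2)(n - 4) / 16
  L_2(n) = (n + 2)n(n - 4) / -16
  L_3(n) = (n + 2)n(n - 2) / 48
Then f(n) = 1·L_0(n) + 3·L_1(n) - 43·L_2(n) - 233·L_3(n).
Expanding and collecting terms gives f(n) = -2n^3 - 6n^2 - 3n + 3.
Check: f(-2) = 1. ✓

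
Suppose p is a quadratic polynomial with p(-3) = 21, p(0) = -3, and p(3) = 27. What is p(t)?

p(t) = 3t^2 + t - 3

Using the Lagrange interpolation formula with nodes -3, 0, 3:
  L_0(t) = t(t - 3) / 18
  L_1(t) = (t + 3)(t - 3) / -9
  L_2(t) = (t + 3)t / 18
Then p(t) = 21·L_0(t) - 3·L_1(t) + 27·L_2(t).
Expanding and collecting terms gives p(t) = 3t² + t - 3.
Check: p(3) = 27. ✓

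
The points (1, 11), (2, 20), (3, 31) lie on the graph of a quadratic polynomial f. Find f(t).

Write f(t) = at^2 + bt + c. Substituting each data point gives a linear system:
  a + b + c = 11
  4a + 2b + c = 20
  9a + 3b + c = 31
Solving the system yields a = 1, b = 6, c = 4.
So f(t) = t^2 + 6t + 4.
Check: f(1) = 11. ✓

f(t) = t^2 + 6t + 4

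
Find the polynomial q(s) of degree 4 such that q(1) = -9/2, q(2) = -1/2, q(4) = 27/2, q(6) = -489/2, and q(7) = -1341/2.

q(s) = -s^4 + 6s^3 - 6s^2 - 5s + 3/2

Write q(s) = as^4 + bs^3 + cs^2 + ds + e. Substituting each data point gives a linear system:
  a + b + c + d + e = -9/2
  16a + 8b + 4c + 2d + e = -1/2
  256a + 64b + 16c + 4d + e = 27/2
  1296a + 216b + 36c + 6d + e = -489/2
  2401a + 343b + 49c + 7d + e = -1341/2
Solving the system yields a = -1, b = 6, c = -6, d = -5, e = 3/2.
So q(s) = -s^4 + 6s^3 - 6s^2 - 5s + 3/2.
Check: q(2) = -1/2. ✓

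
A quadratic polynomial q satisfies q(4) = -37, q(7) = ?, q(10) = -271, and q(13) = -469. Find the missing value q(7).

The 3 known points determine the degree-2 polynomial uniquely.
Write q(u) = au^2 + bu + c. Substituting each data point gives a linear system:
  16a + 4b + c = -37
  100a + 10b + c = -271
  169a + 13b + c = -469
Solving the system yields a = -3, b = 3, c = -1.
So q(u) = -3u^2 + 3u - 1.
Then q(7) = -127.

-127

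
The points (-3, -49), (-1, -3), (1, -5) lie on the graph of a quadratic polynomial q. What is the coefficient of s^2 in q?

Write q(s) = as^2 + bs + c. Substituting each data point gives a linear system:
  9a - 3b + c = -49
  a - b + c = -3
  a + b + c = -5
Solving the system yields a = -6, b = -1, c = 2.
So q(s) = -6s^2 - s + 2.
The leading coefficient is -6.

-6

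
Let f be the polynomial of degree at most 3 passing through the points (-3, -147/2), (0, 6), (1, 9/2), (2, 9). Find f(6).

327

Using the Lagrange interpolation formula with nodes -3, 0, 1, 2:
  L_0(x) = x(x - 1)(x - 2) / -60
  L_1(x) = (x + 3)(x - 1)(x - 2) / 6
  L_2(x) = (x + 3)x(x - 2) / -4
  L_3(x) = (x + 3)x(x - 1) / 10
Then f(x) = -147/2·L_0(x) + 6·L_1(x) + 9/2·L_2(x) + 9·L_3(x).
Expanding and collecting terms gives f(x) = 2x^3 - 3x^2 - (1/2)x + 6.
Evaluating at x = 6: f(6) = 327.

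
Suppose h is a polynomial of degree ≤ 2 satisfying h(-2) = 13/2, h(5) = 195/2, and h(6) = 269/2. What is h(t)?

h(t) = 3t^2 + 4t + 5/2

Write h(t) = at^2 + bt + c. Substituting each data point gives a linear system:
  4a - 2b + c = 13/2
  25a + 5b + c = 195/2
  36a + 6b + c = 269/2
Solving the system yields a = 3, b = 4, c = 5/2.
So h(t) = 3t^2 + 4t + 5/2.
Check: h(6) = 269/2. ✓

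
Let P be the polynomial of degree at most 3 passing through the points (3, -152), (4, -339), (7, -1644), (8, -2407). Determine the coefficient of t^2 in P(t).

Write P(t) = at^3 + bt^2 + ct + d. Substituting each data point gives a linear system:
  27a + 9b + 3c + d = -152
  64a + 16b + 4c + d = -339
  343a + 49b + 7c + d = -1644
  512a + 64b + 8c + d = -2407
Solving the system yields a = -4, b = -6, c = 3, d = 1.
So P(t) = -4t³ - 6t² + 3t + 1.
The coefficient of t^2 is -6.

-6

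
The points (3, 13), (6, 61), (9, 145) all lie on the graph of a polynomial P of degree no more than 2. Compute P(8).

113

Using the Lagrange interpolation formula with nodes 3, 6, 9:
  L_0(t) = (t - 6)(t - 9) / 18
  L_1(t) = (t - 3)(t - 9) / -9
  L_2(t) = (t - 3)(t - 6) / 18
Then P(t) = 13·L_0(t) + 61·L_1(t) + 145·L_2(t).
Expanding and collecting terms gives P(t) = 2t² - 2t + 1.
Evaluating at t = 8: P(8) = 113.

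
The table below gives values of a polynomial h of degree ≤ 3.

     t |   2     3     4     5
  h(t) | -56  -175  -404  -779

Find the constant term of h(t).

-4

Write h(t) = at^3 + bt^2 + ct + d. Substituting each data point gives a linear system:
  8a + 4b + 2c + d = -56
  27a + 9b + 3c + d = -175
  64a + 16b + 4c + d = -404
  125a + 25b + 5c + d = -779
Solving the system yields a = -6, b = -1, c = 0, d = -4.
So h(t) = -6t^3 - t^2 - 4.
The constant term is -4.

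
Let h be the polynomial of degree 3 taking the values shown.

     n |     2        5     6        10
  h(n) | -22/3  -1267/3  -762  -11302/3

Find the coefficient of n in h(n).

Write h(n) = an^3 + bn^2 + cn + d. Substituting each data point gives a linear system:
  8a + 4b + 2c + d = -22/3
  125a + 25b + 5c + d = -1267/3
  216a + 36b + 6c + d = -762
  1000a + 100b + 10c + d = -11302/3
Solving the system yields a = -4, b = 5/3, c = 6, d = 6.
So h(n) = -4n^3 + (5/3)n^2 + 6n + 6.
The coefficient of n is 6.

6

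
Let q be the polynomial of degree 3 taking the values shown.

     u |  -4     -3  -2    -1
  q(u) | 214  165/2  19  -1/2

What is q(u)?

q(u) = -4u^3 - 2u^2 + (5/2)u

Write q(u) = au^3 + bu^2 + cu + d. Substituting each data point gives a linear system:
  -64a + 16b - 4c + d = 214
  -27a + 9b - 3c + d = 165/2
  -8a + 4b - 2c + d = 19
  -a + b - c + d = -1/2
Solving the system yields a = -4, b = -2, c = 5/2, d = 0.
So q(u) = -4u³ - 2u² + (5/2)u.
Check: q(-3) = 165/2. ✓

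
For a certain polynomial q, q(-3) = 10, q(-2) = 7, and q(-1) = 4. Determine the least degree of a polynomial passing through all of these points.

Forward differences of the values at t = -3, -2, -1:
  q  : 10  7  4
  Δ  : -3  -3
  Δ^2: 0
The first differences are constant (-3) and nonzero, while all higher differences vanish, so the minimal degree is 1.

1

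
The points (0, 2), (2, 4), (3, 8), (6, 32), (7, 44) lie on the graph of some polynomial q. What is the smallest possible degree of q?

2

Divided differences on the nodes 0, 2, 3, 6, 7:
  order 0: 2  4  8  32  44
  order 1: 1  4  8  12
  order 2: 1  1  1
  order 3: 0  0
  order 4: 0
The order-2 divided differences are all 1 (nonzero) and every higher order vanishes, so the data lies on a polynomial of degree exactly 2.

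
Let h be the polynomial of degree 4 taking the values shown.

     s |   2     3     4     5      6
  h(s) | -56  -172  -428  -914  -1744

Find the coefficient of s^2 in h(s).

Write h(s) = as^4 + bs^3 + cs^2 + ds + e. Substituting each data point gives a linear system:
  16a + 8b + 4c + 2d + e = -56
  81a + 27b + 9c + 3d + e = -172
  256a + 64b + 16c + 4d + e = -428
  625a + 125b + 25c + 5d + e = -914
  1296a + 216b + 36c + 6d + e = -1744
Solving the system yields a = -1, b = -1, c = -6, d = -2, e = -4.
So h(s) = -s^4 - s^3 - 6s^2 - 2s - 4.
The coefficient of s^2 is -6.

-6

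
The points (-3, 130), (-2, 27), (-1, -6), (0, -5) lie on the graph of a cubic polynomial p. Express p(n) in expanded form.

Write p(n) = an^3 + bn^2 + cn + d. Substituting each data point gives a linear system:
  -27a + 9b - 3c + d = 130
  -8a + 4b - 2c + d = 27
  -a + b - c + d = -6
  d = -5
Solving the system yields a = -6, b = -1, c = 6, d = -5.
So p(n) = -6n^3 - n^2 + 6n - 5.
Check: p(-3) = 130. ✓

p(n) = -6n^3 - n^2 + 6n - 5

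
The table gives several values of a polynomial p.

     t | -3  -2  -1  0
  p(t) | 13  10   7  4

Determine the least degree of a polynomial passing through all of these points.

Forward differences of the values at t = -3, -2, -1, 0:
  p  : 13  10  7  4
  Δ  : -3  -3  -3
  Δ^2: 0  0
  Δ^3: 0
The first differences are constant (-3) and nonzero, while all higher differences vanish, so the minimal degree is 1.

1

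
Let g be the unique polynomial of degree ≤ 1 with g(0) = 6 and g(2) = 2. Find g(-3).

Write g(u) = au + b. Substituting each data point gives a linear system:
  b = 6
  2a + b = 2
Solving the system yields a = -2, b = 6.
So g(u) = -2u + 6.
Then g(-3) = 12.

12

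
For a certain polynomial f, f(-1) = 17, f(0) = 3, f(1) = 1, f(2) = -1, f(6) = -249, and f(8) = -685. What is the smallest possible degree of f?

Divided differences on the nodes -1, 0, 1, 2, 6, 8:
  order 0: 17  3  1  -1  -249  -685
  order 1: -14  -2  -2  -62  -218
  order 2: 6  0  -12  -26
  order 3: -2  -2  -2
  order 4: 0  0
  order 5: 0
The order-3 divided differences are all -2 (nonzero) and every higher order vanishes, so the data lies on a polynomial of degree exactly 3.

3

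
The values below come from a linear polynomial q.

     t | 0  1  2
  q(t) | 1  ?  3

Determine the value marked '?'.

2

On equispaced nodes a degree-1 polynomial has vanishing second forward difference, so
  q(0) - 2·q(1) + q(2) = 0.
Substituting the known values and solving for q(1):
  -2·q(1) = -4
  q(1) = 2.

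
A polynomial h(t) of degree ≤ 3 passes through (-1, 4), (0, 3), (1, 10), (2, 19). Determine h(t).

Write h(t) = at^3 + bt^2 + ct + d. Substituting each data point gives a linear system:
  -a + b - c + d = 4
  d = 3
  a + b + c + d = 10
  8a + 4b + 2c + d = 19
Solving the system yields a = -1, b = 4, c = 4, d = 3.
So h(t) = -t^3 + 4t^2 + 4t + 3.
Check: h(2) = 19. ✓

h(t) = -t^3 + 4t^2 + 4t + 3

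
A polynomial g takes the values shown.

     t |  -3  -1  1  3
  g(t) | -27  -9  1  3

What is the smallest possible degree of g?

2

Forward differences of the values at t = -3, -1, 1, 3:
  g  : -27  -9  1  3
  Δ  : 18  10  2
  Δ^2: -8  -8
  Δ^3: 0
The second differences are constant (-8) and nonzero, while all higher differences vanish, so the minimal degree is 2.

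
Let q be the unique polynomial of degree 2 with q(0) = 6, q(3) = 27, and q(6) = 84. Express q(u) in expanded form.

Write q(u) = au^2 + bu + c. Substituting each data point gives a linear system:
  c = 6
  9a + 3b + c = 27
  36a + 6b + c = 84
Solving the system yields a = 2, b = 1, c = 6.
So q(u) = 2u^2 + u + 6.
Check: q(3) = 27. ✓

q(u) = 2u^2 + u + 6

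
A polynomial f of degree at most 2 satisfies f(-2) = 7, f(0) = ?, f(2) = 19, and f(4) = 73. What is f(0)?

On equispaced nodes a degree-2 polynomial has vanishing third forward difference, so
  - f(-2) + 3·f(0) - 3·f(2) + f(4) = 0.
Substituting the known values and solving for f(0):
  3·f(0) = -9
  f(0) = -3.

-3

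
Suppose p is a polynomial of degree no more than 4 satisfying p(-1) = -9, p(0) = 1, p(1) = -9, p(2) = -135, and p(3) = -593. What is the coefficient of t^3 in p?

-6

Write p(t) = at^4 + bt^3 + ct^2 + dt + e. Substituting each data point gives a linear system:
  a - b + c - d + e = -9
  e = 1
  a + b + c + d + e = -9
  16a + 8b + 4c + 2d + e = -135
  81a + 27b + 9c + 3d + e = -593
Solving the system yields a = -5, b = -6, c = -5, d = 6, e = 1.
So p(t) = -5t⁴ - 6t³ - 5t² + 6t + 1.
The coefficient of t^3 is -6.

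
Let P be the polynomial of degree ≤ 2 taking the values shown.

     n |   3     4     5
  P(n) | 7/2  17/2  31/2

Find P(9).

Write P(n) = an^2 + bn + c. Substituting each data point gives a linear system:
  9a + 3b + c = 7/2
  16a + 4b + c = 17/2
  25a + 5b + c = 31/2
Solving the system yields a = 1, b = -2, c = 1/2.
So P(n) = n^2 - 2n + 1/2.
Then P(9) = 127/2.

127/2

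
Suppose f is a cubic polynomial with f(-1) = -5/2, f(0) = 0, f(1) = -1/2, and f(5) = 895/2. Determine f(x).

Write f(x) = ax^3 + bx^2 + cx + d. Substituting each data point gives a linear system:
  -a + b - c + d = -5/2
  d = 0
  a + b + c + d = -1/2
  125a + 25b + 5c + d = 895/2
Solving the system yields a = 4, b = -3/2, c = -3, d = 0.
So f(x) = 4x^3 - (3/2)x^2 - 3x.
Check: f(-1) = -5/2. ✓

f(x) = 4x^3 - (3/2)x^2 - 3x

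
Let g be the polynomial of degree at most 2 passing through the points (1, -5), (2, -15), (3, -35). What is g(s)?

Write g(s) = as^2 + bs + c. Substituting each data point gives a linear system:
  a + b + c = -5
  4a + 2b + c = -15
  9a + 3b + c = -35
Solving the system yields a = -5, b = 5, c = -5.
So g(s) = -5s² + 5s - 5.
Check: g(1) = -5. ✓

g(s) = -5s^2 + 5s - 5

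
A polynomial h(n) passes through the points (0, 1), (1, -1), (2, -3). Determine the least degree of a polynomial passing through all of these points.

1

Forward differences of the values at n = 0, 1, 2:
  h  : 1  -1  -3
  Δ  : -2  -2
  Δ^2: 0
The first differences are constant (-2) and nonzero, while all higher differences vanish, so the minimal degree is 1.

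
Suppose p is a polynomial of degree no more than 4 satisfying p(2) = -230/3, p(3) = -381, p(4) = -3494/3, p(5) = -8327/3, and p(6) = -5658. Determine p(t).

Write p(t) = at^4 + bt^3 + ct^2 + dt + e. Substituting each data point gives a linear system:
  16a + 8b + 4c + 2d + e = -230/3
  81a + 27b + 9c + 3d + e = -381
  256a + 64b + 16c + 4d + e = -3494/3
  625a + 125b + 25c + 5d + e = -8327/3
  1296a + 216b + 36c + 6d + e = -5658
Solving the system yields a = -4, b = -2, c = -5/3, d = 2, e = 6.
So p(t) = -4t^4 - 2t^3 - (5/3)t^2 + 2t + 6.
Check: p(5) = -8327/3. ✓

p(t) = -4t^4 - 2t^3 - (5/3)t^2 + 2t + 6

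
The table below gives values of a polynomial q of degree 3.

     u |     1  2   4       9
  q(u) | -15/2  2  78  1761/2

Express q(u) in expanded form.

q(u) = u^3 + (5/2)u^2 - 5u - 6

Write q(u) = au^3 + bu^2 + cu + d. Substituting each data point gives a linear system:
  a + b + c + d = -15/2
  8a + 4b + 2c + d = 2
  64a + 16b + 4c + d = 78
  729a + 81b + 9c + d = 1761/2
Solving the system yields a = 1, b = 5/2, c = -5, d = -6.
So q(u) = u^3 + (5/2)u^2 - 5u - 6.
Check: q(9) = 1761/2. ✓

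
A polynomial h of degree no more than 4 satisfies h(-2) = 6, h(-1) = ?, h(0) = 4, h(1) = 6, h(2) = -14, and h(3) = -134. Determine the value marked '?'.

10

The 5 known points determine the degree-4 polynomial uniquely.
Write h(u) = au^4 + bu^3 + cu^2 + du + e. Substituting each data point gives a linear system:
  16a - 8b + 4c - 2d + e = 6
  e = 4
  a + b + c + d + e = 6
  16a + 8b + 4c + 2d + e = -14
  81a + 27b + 9c + 3d + e = -134
Solving the system yields a = -2, b = -1, c = 6, d = -1, e = 4.
So h(u) = -2u^4 - u^3 + 6u^2 - u + 4.
Then h(-1) = 10.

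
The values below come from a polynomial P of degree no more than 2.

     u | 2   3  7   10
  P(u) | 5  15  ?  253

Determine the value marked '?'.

The 3 known points determine the degree-2 polynomial uniquely.
Write P(u) = au^2 + bu + c. Substituting each data point gives a linear system:
  4a + 2b + c = 5
  9a + 3b + c = 15
  100a + 10b + c = 253
Solving the system yields a = 3, b = -5, c = 3.
So P(u) = 3u² - 5u + 3.
Then P(7) = 115.

115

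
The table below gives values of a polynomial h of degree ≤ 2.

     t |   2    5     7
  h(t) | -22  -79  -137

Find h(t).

Using the Lagrange interpolation formula with nodes 2, 5, 7:
  L_0(t) = (t - 5)(t - 7) / 15
  L_1(t) = (t - 2)(t - 7) / -6
  L_2(t) = (t - 2)(t - 5) / 10
Then h(t) = -22·L_0(t) - 79·L_1(t) - 137·L_2(t).
Expanding and collecting terms gives h(t) = -2t² - 5t - 4.
Check: h(7) = -137. ✓

h(t) = -2t^2 - 5t - 4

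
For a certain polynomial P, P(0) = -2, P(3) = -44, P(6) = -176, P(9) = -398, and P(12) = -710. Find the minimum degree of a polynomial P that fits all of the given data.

2

Forward differences of the values at t = 0, 3, 6, 9, 12:
  P  : -2  -44  -176  -398  -710
  Δ  : -42  -132  -222  -312
  Δ^2: -90  -90  -90
  Δ^3: 0  0
  Δ^4: 0
The second differences are constant (-90) and nonzero, while all higher differences vanish, so the minimal degree is 2.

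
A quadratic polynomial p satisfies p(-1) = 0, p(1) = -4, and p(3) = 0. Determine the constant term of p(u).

-3

Write p(u) = au^2 + bu + c. Substituting each data point gives a linear system:
  a - b + c = 0
  a + b + c = -4
  9a + 3b + c = 0
Solving the system yields a = 1, b = -2, c = -3.
So p(u) = u^2 - 2u - 3.
The constant term is -3.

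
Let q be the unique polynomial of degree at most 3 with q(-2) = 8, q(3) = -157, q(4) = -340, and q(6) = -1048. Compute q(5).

-629

Using the Lagrange interpolation formula with nodes -2, 3, 4, 6:
  L_0(u) = (u - 3)(u - 4)(u - 6) / -240
  L_1(u) = (u + 2)(u - 4)(u - 6) / 15
  L_2(u) = (u + 2)(u - 3)(u - 6) / -12
  L_3(u) = (u + 2)(u - 3)(u - 4) / 48
Then q(u) = 8·L_0(u) - 157·L_1(u) - 340·L_2(u) - 1048·L_3(u).
Expanding and collecting terms gives q(u) = -4u³ - 5u² - 4.
Evaluating at u = 5: q(5) = -629.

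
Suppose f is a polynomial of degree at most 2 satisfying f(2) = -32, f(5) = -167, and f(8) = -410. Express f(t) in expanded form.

Write f(t) = at^2 + bt + c. Substituting each data point gives a linear system:
  4a + 2b + c = -32
  25a + 5b + c = -167
  64a + 8b + c = -410
Solving the system yields a = -6, b = -3, c = -2.
So f(t) = -6t^2 - 3t - 2.
Check: f(5) = -167. ✓

f(t) = -6t^2 - 3t - 2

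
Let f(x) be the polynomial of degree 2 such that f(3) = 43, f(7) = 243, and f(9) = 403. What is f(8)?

Using the Lagrange interpolation formula with nodes 3, 7, 9:
  L_0(x) = (x - 7)(x - 9) / 24
  L_1(x) = (x - 3)(x - 9) / -8
  L_2(x) = (x - 3)(x - 7) / 12
Then f(x) = 43·L_0(x) + 243·L_1(x) + 403·L_2(x).
Expanding and collecting terms gives f(x) = 5x^2 - 2.
Evaluating at x = 8: f(8) = 318.

318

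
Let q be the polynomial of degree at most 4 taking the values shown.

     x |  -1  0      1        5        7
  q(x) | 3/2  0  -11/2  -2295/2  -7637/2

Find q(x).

q(x) = -x^4 - 4x^3 - x^2 + (1/2)x

Write q(x) = ax^4 + bx^3 + cx^2 + dx + e. Substituting each data point gives a linear system:
  a - b + c - d + e = 3/2
  e = 0
  a + b + c + d + e = -11/2
  625a + 125b + 25c + 5d + e = -2295/2
  2401a + 343b + 49c + 7d + e = -7637/2
Solving the system yields a = -1, b = -4, c = -1, d = 1/2, e = 0.
So q(x) = -x⁴ - 4x³ - x² + (1/2)x.
Check: q(5) = -2295/2. ✓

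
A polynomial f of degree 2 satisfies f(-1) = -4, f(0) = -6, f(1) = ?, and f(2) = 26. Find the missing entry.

4

On equispaced nodes a degree-2 polynomial has vanishing third forward difference, so
  - f(-1) + 3·f(0) - 3·f(1) + f(2) = 0.
Substituting the known values and solving for f(1):
  -3·f(1) = -12
  f(1) = 4.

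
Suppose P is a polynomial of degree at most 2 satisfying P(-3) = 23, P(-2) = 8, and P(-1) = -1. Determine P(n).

Using the Lagrange interpolation formula with nodes -3, -2, -1:
  L_0(n) = (n + 2)(n + 1) / 2
  L_1(n) = (n + 3)(n + 1) / -1
  L_2(n) = (n + 3)(n + 2) / 2
Then P(n) = 23·L_0(n) + 8·L_1(n) - 1·L_2(n).
Expanding and collecting terms gives P(n) = 3n² - 4.
Check: P(-2) = 8. ✓

P(n) = 3n^2 - 4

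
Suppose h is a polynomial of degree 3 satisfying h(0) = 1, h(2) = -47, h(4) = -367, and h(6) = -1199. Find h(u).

h(u) = -5u^3 - 4u^2 + 4u + 1

Using the Lagrange interpolation formula with nodes 0, 2, 4, 6:
  L_0(u) = (u - 2)(u - 4)(u - 6) / -48
  L_1(u) = u(u - 4)(u - 6) / 16
  L_2(u) = u(u - 2)(u - 6) / -16
  L_3(u) = u(u - 2)(u - 4) / 48
Then h(u) = 1·L_0(u) - 47·L_1(u) - 367·L_2(u) - 1199·L_3(u).
Expanding and collecting terms gives h(u) = -5u^3 - 4u^2 + 4u + 1.
Check: h(6) = -1199. ✓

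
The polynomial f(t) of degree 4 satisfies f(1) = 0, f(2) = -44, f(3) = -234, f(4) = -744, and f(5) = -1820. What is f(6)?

-3780

Forward differences of the values at t = 1, 2, 3, 4, 5:
  f  : 0  -44  -234  -744  -1820
  Δ  : -44  -190  -510  -1076
  Δ^2: -146  -320  -566
  Δ^3: -174  -246
  Δ^4: -72
The fourth differences are constant, confirming degree 4.
Interpolating (Newton forward form) and evaluating at t = 6 gives f(6) = -3780.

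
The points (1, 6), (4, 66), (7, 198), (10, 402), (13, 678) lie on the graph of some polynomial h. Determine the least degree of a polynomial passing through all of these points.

2

Forward differences of the values at n = 1, 4, 7, 10, 13:
  h  : 6  66  198  402  678
  Δ  : 60  132  204  276
  Δ^2: 72  72  72
  Δ^3: 0  0
  Δ^4: 0
The second differences are constant (72) and nonzero, while all higher differences vanish, so the minimal degree is 2.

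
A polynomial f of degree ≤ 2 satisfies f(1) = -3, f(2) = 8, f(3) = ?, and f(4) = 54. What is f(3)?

The 3 known points determine the degree-2 polynomial uniquely.
Write f(n) = an^2 + bn + c. Substituting each data point gives a linear system:
  a + b + c = -3
  4a + 2b + c = 8
  16a + 4b + c = 54
Solving the system yields a = 4, b = -1, c = -6.
So f(n) = 4n^2 - n - 6.
Then f(3) = 27.

27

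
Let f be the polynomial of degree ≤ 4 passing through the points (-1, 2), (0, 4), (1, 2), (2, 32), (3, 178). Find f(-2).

8

Using the Lagrange interpolation formula with nodes -1, 0, 1, 2, 3:
  L_0(u) = u(u - 1)(u - 2)(u - 3) / 24
  L_1(u) = (u + 1)(u - 1)(u - 2)(u - 3) / -6
  L_2(u) = (u + 1)u(u - 2)(u - 3) / 4
  L_3(u) = (u + 1)u(u - 1)(u - 3) / -6
  L_4(u) = (u + 1)u(u - 1)(u - 2) / 24
Then f(u) = 2·L_0(u) + 4·L_1(u) + 2·L_2(u) + 32·L_3(u) + 178·L_4(u).
Expanding and collecting terms gives f(u) = 2u^4 + 2u^3 - 4u^2 - 2u + 4.
Evaluating at u = -2: f(-2) = 8.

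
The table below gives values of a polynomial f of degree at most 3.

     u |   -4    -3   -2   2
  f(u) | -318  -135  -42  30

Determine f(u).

f(u) = 5u^3 - 2u - 6

Write f(u) = au^3 + bu^2 + cu + d. Substituting each data point gives a linear system:
  -64a + 16b - 4c + d = -318
  -27a + 9b - 3c + d = -135
  -8a + 4b - 2c + d = -42
  8a + 4b + 2c + d = 30
Solving the system yields a = 5, b = 0, c = -2, d = -6.
So f(u) = 5u^3 - 2u - 6.
Check: f(-3) = -135. ✓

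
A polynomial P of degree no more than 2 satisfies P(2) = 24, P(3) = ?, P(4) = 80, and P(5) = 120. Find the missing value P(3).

48

The 3 known points determine the degree-2 polynomial uniquely.
Write P(u) = au^2 + bu + c. Substituting each data point gives a linear system:
  4a + 2b + c = 24
  16a + 4b + c = 80
  25a + 5b + c = 120
Solving the system yields a = 4, b = 4, c = 0.
So P(u) = 4u² + 4u.
Then P(3) = 48.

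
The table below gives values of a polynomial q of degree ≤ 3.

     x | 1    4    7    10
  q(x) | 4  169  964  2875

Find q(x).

Write q(x) = ax^3 + bx^2 + cx + d. Substituting each data point gives a linear system:
  a + b + c + d = 4
  64a + 16b + 4c + d = 169
  343a + 49b + 7c + d = 964
  1000a + 100b + 10c + d = 2875
Solving the system yields a = 3, b = -1, c = -3, d = 5.
So q(x) = 3x^3 - x^2 - 3x + 5.
Check: q(10) = 2875. ✓

q(x) = 3x^3 - x^2 - 3x + 5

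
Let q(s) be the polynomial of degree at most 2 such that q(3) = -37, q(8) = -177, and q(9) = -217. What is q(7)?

-141

Write q(s) = as^2 + bs + c. Substituting each data point gives a linear system:
  9a + 3b + c = -37
  64a + 8b + c = -177
  81a + 9b + c = -217
Solving the system yields a = -2, b = -6, c = -1.
So q(s) = -2s² - 6s - 1.
Then q(7) = -141.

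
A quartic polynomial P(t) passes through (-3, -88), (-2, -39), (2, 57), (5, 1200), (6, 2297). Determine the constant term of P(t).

5

Write P(t) = at^4 + bt^3 + ct^2 + dt + e. Substituting each data point gives a linear system:
  81a - 27b + 9c - 3d + e = -88
  16a - 8b + 4c - 2d + e = -39
  16a + 8b + 4c + 2d + e = 57
  625a + 125b + 25c + 5d + e = 1200
  1296a + 216b + 36c + 6d + e = 2297
Solving the system yields a = 1, b = 5, c = -3, d = 4, e = 5.
So P(t) = t⁴ + 5t³ - 3t² + 4t + 5.
The constant term is 5.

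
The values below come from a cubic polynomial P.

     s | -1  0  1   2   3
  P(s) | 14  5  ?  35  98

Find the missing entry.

The 4 known points determine the degree-3 polynomial uniquely.
Write P(s) = as^3 + bs^2 + cs + d. Substituting each data point gives a linear system:
  -a + b - c + d = 14
  d = 5
  8a + 4b + 2c + d = 35
  27a + 9b + 3c + d = 98
Solving the system yields a = 2, b = 6, c = -5, d = 5.
So P(s) = 2s³ + 6s² - 5s + 5.
Then P(1) = 8.

8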